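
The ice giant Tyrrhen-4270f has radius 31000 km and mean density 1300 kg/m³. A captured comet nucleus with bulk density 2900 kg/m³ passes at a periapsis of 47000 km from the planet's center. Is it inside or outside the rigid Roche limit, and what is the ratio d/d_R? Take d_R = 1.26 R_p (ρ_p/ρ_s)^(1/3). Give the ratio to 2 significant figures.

d_R = 1.26 × (31000 km) × (1300/2900)^(1/3) = 29890 km
d/d_R = (47000) / (29890) = 1.6
Since d/d_R > 1, the body is outside the Roche limit.

outside; d/d_R ≈ 1.6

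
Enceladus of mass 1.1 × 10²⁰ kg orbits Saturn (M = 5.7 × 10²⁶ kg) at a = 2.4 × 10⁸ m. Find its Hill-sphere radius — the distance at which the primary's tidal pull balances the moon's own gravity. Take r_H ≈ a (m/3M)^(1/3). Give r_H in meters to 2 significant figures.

9.6 × 10⁵ m

r_H ≈ a (m/3M)^(1/3)
    = (2.4 × 10⁸) × (1.1 × 10²⁰ / (3 × 5.7 × 10²⁶))^(1/3)
    = 9.6 × 10⁵ m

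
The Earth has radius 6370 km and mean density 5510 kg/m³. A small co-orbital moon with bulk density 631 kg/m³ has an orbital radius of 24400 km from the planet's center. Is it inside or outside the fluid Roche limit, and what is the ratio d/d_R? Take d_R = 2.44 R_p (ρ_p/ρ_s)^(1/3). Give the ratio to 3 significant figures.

d_R = 2.44 × (6370 km) × (5510/631)^(1/3) = 32010 km
d/d_R = (24400) / (32010) = 0.762
Since d/d_R < 1, the body is inside the Roche limit.

inside; d/d_R ≈ 0.762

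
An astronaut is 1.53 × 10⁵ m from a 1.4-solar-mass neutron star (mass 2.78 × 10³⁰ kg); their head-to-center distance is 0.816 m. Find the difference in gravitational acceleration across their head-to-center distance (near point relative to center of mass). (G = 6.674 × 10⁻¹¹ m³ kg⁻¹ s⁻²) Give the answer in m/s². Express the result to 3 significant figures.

8.45 × 10⁴ m/s²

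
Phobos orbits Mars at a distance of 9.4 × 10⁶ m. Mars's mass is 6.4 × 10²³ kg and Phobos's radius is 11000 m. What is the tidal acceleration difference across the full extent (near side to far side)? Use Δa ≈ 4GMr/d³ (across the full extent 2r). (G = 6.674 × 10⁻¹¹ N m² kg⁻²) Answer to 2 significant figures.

Δa = 4GMr/d³
   = 4 × (6.674 × 10⁻¹¹) × (6.4 × 10²³) × (11000) / (9.4 × 10⁶)³
   = 2.3 × 10⁻³ m/s²

2.3 × 10⁻³ m/s²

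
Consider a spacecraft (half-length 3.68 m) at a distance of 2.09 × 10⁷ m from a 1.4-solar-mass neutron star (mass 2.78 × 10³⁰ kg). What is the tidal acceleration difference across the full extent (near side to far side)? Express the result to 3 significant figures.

a_tidal = 4GMr/d³
        = 4 × (6.674 × 10⁻¹¹) × (2.78 × 10³⁰) × (3.68) / (2.09 × 10⁷)³
        = 2.99 × 10⁻¹ m/s²

2.99 × 10⁻¹ m/s²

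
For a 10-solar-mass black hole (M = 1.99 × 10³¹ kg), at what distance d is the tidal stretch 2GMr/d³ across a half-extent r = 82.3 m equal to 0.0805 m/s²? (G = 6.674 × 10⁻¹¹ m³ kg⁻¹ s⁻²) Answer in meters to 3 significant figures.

1.40 × 10⁸ m

2GMr/d³ = a_tidal  ⇒  d = (2GMr / a_tidal)^(1/3)
d = (2 × 6.674×10⁻¹¹ × (1.99 × 10³¹) × (82.3) / (0.0805))^(1/3)
  = 1.40 × 10⁸ m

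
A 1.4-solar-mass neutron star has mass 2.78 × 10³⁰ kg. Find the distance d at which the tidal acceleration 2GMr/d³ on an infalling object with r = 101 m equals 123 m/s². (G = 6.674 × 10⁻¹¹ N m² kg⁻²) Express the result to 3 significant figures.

2GMr/d³ = a_tidal  ⇒  d = (2GMr / a_tidal)^(1/3)
d = (2 × 6.674×10⁻¹¹ × (2.78 × 10³⁰) × (101) / (123))^(1/3)
  = 6.73 × 10⁶ m

6.73 × 10⁶ m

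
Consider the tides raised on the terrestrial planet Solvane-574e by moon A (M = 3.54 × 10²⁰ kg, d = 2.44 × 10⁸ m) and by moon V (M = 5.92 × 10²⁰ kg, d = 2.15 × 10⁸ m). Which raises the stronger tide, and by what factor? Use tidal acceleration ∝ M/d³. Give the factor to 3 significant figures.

Moon V, by a factor of ≈ 2.44

The tide-raising term goes as M/d³ (the gradient of a 1/d² field).
Moon A: (3.54 × 10²⁰) / (2.44 × 10⁸)³ = 2.437 × 10⁻⁵
Moon V: (5.92 × 10²⁰) / (2.15 × 10⁸)³ = 5.957 × 10⁻⁵
Ratio (larger/smaller) = 2.44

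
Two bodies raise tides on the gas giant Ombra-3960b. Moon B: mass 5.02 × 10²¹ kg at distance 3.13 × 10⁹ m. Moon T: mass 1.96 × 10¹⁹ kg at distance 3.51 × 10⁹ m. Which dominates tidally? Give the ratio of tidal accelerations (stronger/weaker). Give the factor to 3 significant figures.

The tide-raising term goes as M/d³ (the gradient of a 1/d² field).
Moon B: (5.02 × 10²¹) / (3.13 × 10⁹)³ = 1.637 × 10⁻⁷
Moon T: (1.96 × 10¹⁹) / (3.51 × 10⁹)³ = 4.532 × 10⁻¹⁰
Ratio (larger/smaller) = 361

Moon B, by a factor of ≈ 361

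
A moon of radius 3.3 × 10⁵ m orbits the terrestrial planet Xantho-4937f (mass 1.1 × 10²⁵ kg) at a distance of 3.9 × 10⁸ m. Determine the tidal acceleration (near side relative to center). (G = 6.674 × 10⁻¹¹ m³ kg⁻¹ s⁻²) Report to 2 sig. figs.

8.2 × 10⁻⁶ m/s²

a_tidal = 2GMr/d³
        = 2 × (6.674 × 10⁻¹¹) × (1.1 × 10²⁵) × (3.3 × 10⁵) / (3.9 × 10⁸)³
        = 8.2 × 10⁻⁶ m/s²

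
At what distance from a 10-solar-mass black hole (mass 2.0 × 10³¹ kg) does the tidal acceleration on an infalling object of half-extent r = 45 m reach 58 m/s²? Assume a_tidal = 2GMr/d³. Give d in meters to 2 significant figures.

1.3 × 10⁷ m

2GMr/d³ = a_tidal  ⇒  d = (2GMr / a_tidal)^(1/3)
d = (2 × 6.674×10⁻¹¹ × (2.0 × 10³¹) × (45) / (58))^(1/3)
  = 1.3 × 10⁷ m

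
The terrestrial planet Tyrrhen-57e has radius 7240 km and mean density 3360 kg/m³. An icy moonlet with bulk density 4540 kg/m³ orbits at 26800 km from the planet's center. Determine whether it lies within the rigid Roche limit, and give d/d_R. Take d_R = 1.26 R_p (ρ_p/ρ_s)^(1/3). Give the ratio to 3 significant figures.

d_R = 1.26 × (7240 km) × (3360/4540)^(1/3) = 8252 km
d/d_R = (26800) / (8252) = 3.25
Since d/d_R > 1, the body is outside the Roche limit.

outside; d/d_R ≈ 3.25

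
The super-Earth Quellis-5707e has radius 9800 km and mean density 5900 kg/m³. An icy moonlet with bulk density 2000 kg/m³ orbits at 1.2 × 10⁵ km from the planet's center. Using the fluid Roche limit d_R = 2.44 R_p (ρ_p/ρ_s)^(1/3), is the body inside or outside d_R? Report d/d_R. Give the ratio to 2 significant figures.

outside; d/d_R ≈ 3.5

d_R = 2.44 × (9800 km) × (5900/2000)^(1/3) = 34290 km
d/d_R = (1.2 × 10⁵) / (34290) = 3.5
Since d/d_R > 1, the body is outside the Roche limit.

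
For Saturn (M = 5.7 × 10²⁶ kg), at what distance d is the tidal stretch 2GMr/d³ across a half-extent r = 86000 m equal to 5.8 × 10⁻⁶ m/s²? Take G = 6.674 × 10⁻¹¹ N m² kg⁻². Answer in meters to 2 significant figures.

2GMr/d³ = a_tidal  ⇒  d = (2GMr / a_tidal)^(1/3)
d = (2 × 6.674×10⁻¹¹ × (5.7 × 10²⁶) × (86000) / (5.8 × 10⁻⁶))^(1/3)
  = 1.0 × 10⁹ m

1.0 × 10⁹ m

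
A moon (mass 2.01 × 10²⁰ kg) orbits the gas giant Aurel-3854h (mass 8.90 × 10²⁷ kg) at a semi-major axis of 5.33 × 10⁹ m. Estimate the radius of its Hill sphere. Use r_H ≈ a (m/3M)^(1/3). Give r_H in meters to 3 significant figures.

1.04 × 10⁷ m

r_H ≈ a (m/3M)^(1/3)
    = (5.33 × 10⁹) × (2.01 × 10²⁰ / (3 × 8.90 × 10²⁷))^(1/3)
    = 1.04 × 10⁷ m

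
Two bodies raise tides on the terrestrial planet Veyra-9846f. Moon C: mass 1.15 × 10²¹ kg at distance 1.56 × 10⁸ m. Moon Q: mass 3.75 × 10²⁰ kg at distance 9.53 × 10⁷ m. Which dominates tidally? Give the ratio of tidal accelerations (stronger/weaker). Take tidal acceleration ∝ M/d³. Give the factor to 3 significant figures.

Moon Q, by a factor of ≈ 1.43

Tidal stretch scales as M/d³; compute that for each body.
Moon C: (1.15 × 10²¹) / (1.56 × 10⁸)³ = 3.029 × 10⁻⁴
Moon Q: (3.75 × 10²⁰) / (9.53 × 10⁷)³ = 4.333 × 10⁻⁴
Ratio (larger/smaller) = 1.43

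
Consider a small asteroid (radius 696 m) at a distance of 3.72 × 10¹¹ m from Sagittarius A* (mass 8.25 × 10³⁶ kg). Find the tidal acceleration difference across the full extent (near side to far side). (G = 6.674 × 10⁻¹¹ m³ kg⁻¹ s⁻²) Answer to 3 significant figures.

Δa = 4GMr/d³
   = 4 × (6.674 × 10⁻¹¹) × (8.25 × 10³⁶) × (696) / (3.72 × 10¹¹)³
   = 2.98 × 10⁻⁵ m/s²

2.98 × 10⁻⁵ m/s²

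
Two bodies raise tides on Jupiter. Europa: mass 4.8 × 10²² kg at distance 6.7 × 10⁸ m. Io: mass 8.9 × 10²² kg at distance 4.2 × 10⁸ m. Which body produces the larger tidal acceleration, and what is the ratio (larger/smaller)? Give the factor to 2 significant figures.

Io, by a factor of ≈ 7.5

Compare M/d³ for the two perturbers:
Europa: (4.8 × 10²²) / (6.7 × 10⁸)³ = 1.596 × 10⁻⁴
Io: (8.9 × 10²²) / (4.2 × 10⁸)³ = 1.201 × 10⁻³
Ratio (larger/smaller) = 7.5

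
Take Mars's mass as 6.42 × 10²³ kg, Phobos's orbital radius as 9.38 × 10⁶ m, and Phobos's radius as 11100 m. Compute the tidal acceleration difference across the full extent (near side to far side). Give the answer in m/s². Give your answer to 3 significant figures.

Differencing GM/(d−r)² and GM/(d+r)² to first order in r/d gives 4GMr/d³.
Δa = 4GMr/d³
   = 4 × (6.674 × 10⁻¹¹) × (6.42 × 10²³) × (11100) / (9.38 × 10⁶)³
   = 2.31 × 10⁻³ m/s²

2.31 × 10⁻³ m/s²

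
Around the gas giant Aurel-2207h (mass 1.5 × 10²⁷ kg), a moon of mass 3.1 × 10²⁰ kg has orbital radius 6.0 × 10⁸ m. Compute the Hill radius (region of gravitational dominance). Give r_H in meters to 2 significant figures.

r_H ≈ a (m/3M)^(1/3)
    = (6.0 × 10⁸) × (3.1 × 10²⁰ / (3 × 1.5 × 10²⁷))^(1/3)
    = 2.5 × 10⁶ m

2.5 × 10⁶ m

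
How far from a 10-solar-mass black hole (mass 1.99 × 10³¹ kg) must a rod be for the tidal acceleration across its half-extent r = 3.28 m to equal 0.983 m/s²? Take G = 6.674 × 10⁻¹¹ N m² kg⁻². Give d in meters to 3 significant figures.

2.07 × 10⁷ m

2GMr/d³ = a_tidal  ⇒  d = (2GMr / a_tidal)^(1/3)
d = (2 × 6.674×10⁻¹¹ × (1.99 × 10³¹) × (3.28) / (0.983))^(1/3)
  = 2.07 × 10⁷ m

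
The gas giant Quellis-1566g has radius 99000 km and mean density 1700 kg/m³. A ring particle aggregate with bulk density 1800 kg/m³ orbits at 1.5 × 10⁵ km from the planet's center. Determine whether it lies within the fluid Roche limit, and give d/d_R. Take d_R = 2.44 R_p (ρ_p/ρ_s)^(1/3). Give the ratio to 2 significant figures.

inside; d/d_R ≈ 0.63

d_R = 2.44 × (99000 km) × (1700/1800)^(1/3) = 2.370 × 10⁵ km
d/d_R = (1.5 × 10⁵) / (2.370 × 10⁵) = 0.63
Since d/d_R < 1, the body is inside the Roche limit.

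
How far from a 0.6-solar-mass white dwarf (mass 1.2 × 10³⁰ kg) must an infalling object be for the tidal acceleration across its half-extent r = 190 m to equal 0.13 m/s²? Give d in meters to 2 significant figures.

6.2 × 10⁷ m

2GMr/d³ = a_tidal  ⇒  d = (2GMr / a_tidal)^(1/3)
d = (2 × 6.674×10⁻¹¹ × (1.2 × 10³⁰) × (190) / (0.13))^(1/3)
  = 6.2 × 10⁷ m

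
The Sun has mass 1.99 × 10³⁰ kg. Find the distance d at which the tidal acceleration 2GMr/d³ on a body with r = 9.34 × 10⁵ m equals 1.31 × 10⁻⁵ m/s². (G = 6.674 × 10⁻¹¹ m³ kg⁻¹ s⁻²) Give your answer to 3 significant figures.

2GMr/d³ = a_tidal  ⇒  d = (2GMr / a_tidal)^(1/3)
d = (2 × 6.674×10⁻¹¹ × (1.99 × 10³⁰) × (9.34 × 10⁵) / (1.31 × 10⁻⁵))^(1/3)
  = 2.67 × 10¹⁰ m

2.67 × 10¹⁰ m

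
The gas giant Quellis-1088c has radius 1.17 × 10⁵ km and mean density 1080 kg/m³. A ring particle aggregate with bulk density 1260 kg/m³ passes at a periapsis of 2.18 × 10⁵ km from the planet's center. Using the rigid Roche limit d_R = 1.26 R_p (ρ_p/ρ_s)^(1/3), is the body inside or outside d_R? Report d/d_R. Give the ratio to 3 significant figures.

outside; d/d_R ≈ 1.56

d_R = 1.26 × (1.17 × 10⁵ km) × (1080/1260)^(1/3) = 1.400 × 10⁵ km
d/d_R = (2.18 × 10⁵) / (1.400 × 10⁵) = 1.56
Since d/d_R > 1, the body is outside the Roche limit.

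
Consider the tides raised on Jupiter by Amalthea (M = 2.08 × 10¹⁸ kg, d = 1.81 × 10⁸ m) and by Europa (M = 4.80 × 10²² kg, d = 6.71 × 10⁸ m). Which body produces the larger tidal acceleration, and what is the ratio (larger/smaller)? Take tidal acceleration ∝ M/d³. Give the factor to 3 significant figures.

Tidal stretch scales as M/d³; compute that for each body.
Amalthea: (2.08 × 10¹⁸) / (1.81 × 10⁸)³ = 3.508 × 10⁻⁷
Europa: (4.80 × 10²²) / (6.71 × 10⁸)³ = 1.589 × 10⁻⁴
Ratio (larger/smaller) = 453

Europa, by a factor of ≈ 453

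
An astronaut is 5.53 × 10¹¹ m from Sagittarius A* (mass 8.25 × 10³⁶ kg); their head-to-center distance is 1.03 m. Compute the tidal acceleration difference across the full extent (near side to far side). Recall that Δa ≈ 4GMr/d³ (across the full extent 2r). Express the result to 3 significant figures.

1.34 × 10⁻⁸ m/s²

Differencing GM/(d−r)² and GM/(d+r)² to first order in r/d gives 4GMr/d³.
Δa = 4GMr/d³
   = 4 × (6.674 × 10⁻¹¹) × (8.25 × 10³⁶) × (1.03) / (5.53 × 10¹¹)³
   = 1.34 × 10⁻⁸ m/s²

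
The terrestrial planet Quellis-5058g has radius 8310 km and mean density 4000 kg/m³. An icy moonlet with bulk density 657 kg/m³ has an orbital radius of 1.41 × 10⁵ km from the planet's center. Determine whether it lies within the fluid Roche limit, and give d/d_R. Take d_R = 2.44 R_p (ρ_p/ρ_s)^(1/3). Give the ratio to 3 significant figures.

d_R = 2.44 × (8310 km) × (4000/657)^(1/3) = 37020 km
d/d_R = (1.41 × 10⁵) / (37020) = 3.81
Since d/d_R > 1, the body is outside the Roche limit.

outside; d/d_R ≈ 3.81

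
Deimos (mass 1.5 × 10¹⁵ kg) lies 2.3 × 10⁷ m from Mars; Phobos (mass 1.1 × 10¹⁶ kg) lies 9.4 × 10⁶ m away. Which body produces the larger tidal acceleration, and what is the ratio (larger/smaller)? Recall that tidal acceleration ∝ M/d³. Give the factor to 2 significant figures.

Phobos, by a factor of ≈ 110

Compare M/d³ for the two perturbers:
Deimos: (1.5 × 10¹⁵) / (2.3 × 10⁷)³ = 1.233 × 10⁻⁷
Phobos: (1.1 × 10¹⁶) / (9.4 × 10⁶)³ = 1.324 × 10⁻⁵
Ratio (larger/smaller) = 110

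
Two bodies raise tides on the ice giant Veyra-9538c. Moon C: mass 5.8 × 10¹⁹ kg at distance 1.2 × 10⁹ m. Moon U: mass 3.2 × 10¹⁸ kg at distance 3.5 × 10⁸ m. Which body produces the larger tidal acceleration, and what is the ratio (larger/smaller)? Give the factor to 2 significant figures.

Tidal stretch scales as M/d³; compute that for each body.
Moon C: (5.8 × 10¹⁹) / (1.2 × 10⁹)³ = 3.356 × 10⁻⁸
Moon U: (3.2 × 10¹⁸) / (3.5 × 10⁸)³ = 7.464 × 10⁻⁸
Ratio (larger/smaller) = 2.2

Moon U, by a factor of ≈ 2.2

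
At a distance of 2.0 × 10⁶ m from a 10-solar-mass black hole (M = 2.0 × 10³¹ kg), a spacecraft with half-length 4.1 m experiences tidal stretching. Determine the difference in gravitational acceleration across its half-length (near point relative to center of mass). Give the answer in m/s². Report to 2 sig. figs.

The tidal stretch is the gradient of GM/d² times the body's extent r, hence the 1/d³ dependence.
Δg = 2GMr/d³
   = 2 × (6.674 × 10⁻¹¹) × (2.0 × 10³¹) × (4.1) / (2.0 × 10⁶)³
   = 1.4 × 10³ m/s²

1.4 × 10³ m/s²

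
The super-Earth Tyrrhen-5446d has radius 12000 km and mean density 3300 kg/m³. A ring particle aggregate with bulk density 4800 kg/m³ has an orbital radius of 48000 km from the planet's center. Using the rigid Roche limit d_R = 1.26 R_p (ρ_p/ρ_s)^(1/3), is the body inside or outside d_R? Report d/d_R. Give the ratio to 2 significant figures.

d_R = 1.26 × (12000 km) × (3300/4800)^(1/3) = 13340 km
d/d_R = (48000) / (13340) = 3.6
Since d/d_R > 1, the body is outside the Roche limit.

outside; d/d_R ≈ 3.6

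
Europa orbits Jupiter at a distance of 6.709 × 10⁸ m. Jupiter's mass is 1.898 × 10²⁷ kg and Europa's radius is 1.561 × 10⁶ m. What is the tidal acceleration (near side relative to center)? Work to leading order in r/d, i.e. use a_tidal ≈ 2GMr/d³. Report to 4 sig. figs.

Δg = 2GMr/d³
   = 2 × (6.674 × 10⁻¹¹) × (1.898 × 10²⁷) × (1.561 × 10⁶) / (6.709 × 10⁸)³
   = 1.310 × 10⁻³ m/s²

1.310 × 10⁻³ m/s²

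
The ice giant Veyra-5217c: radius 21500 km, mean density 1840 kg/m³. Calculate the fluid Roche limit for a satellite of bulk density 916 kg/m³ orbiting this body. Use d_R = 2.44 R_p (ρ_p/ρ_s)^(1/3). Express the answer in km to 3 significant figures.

d_R = 2.44 × 21500 km × (1840/916)^(1/3)
    = 66200 km

66200 km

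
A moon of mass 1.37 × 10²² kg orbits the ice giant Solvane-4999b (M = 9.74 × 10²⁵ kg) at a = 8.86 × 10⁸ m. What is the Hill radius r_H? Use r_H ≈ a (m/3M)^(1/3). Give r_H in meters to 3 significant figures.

3.19 × 10⁷ m

r_H ≈ a (m/3M)^(1/3)
    = (8.86 × 10⁸) × (1.37 × 10²² / (3 × 9.74 × 10²⁵))^(1/3)
    = 3.19 × 10⁷ m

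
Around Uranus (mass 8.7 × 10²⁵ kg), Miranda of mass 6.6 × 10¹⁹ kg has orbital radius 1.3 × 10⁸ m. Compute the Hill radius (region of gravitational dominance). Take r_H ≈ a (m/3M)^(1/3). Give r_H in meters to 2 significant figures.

r_H ≈ a (m/3M)^(1/3)
    = (1.3 × 10⁸) × (6.6 × 10¹⁹ / (3 × 8.7 × 10²⁵))^(1/3)
    = 8.2 × 10⁵ m

8.2 × 10⁵ m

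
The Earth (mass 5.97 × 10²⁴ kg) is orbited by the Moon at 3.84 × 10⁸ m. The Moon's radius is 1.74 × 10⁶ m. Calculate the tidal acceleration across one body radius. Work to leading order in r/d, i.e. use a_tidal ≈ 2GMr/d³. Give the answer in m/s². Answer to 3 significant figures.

2.45 × 10⁻⁵ m/s²

Δg = 2GMr/d³
   = 2 × (6.674 × 10⁻¹¹) × (5.97 × 10²⁴) × (1.74 × 10⁶) / (3.84 × 10⁸)³
   = 2.45 × 10⁻⁵ m/s²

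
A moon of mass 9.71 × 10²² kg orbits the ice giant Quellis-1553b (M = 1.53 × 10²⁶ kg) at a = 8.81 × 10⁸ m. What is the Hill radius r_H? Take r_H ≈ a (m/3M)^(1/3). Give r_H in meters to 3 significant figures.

r_H ≈ a (m/3M)^(1/3)
    = (8.81 × 10⁸) × (9.71 × 10²² / (3 × 1.53 × 10²⁶))^(1/3)
    = 5.25 × 10⁷ m

5.25 × 10⁷ m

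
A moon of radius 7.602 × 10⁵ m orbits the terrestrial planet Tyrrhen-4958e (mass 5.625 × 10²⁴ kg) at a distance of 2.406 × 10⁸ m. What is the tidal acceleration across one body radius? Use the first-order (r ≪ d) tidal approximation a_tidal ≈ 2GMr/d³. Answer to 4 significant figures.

Δa = 2GMr/d³
   = 2 × (6.674 × 10⁻¹¹) × (5.625 × 10²⁴) × (7.602 × 10⁵) / (2.406 × 10⁸)³
   = 4.098 × 10⁻⁵ m/s²

4.098 × 10⁻⁵ m/s²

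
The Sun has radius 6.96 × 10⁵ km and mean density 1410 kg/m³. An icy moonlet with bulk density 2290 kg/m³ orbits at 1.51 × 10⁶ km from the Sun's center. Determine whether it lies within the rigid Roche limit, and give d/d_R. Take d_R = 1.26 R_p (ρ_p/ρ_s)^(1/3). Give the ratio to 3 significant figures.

outside; d/d_R ≈ 2.02

d_R = 1.26 × (6.96 × 10⁵ km) × (1410/2290)^(1/3) = 7.461 × 10⁵ km
d/d_R = (1.51 × 10⁶) / (7.461 × 10⁵) = 2.02
Since d/d_R > 1, the body is outside the Roche limit.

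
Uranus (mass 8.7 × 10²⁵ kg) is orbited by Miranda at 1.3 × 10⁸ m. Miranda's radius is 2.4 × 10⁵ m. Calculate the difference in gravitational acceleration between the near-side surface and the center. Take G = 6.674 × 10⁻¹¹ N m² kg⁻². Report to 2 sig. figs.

1.3 × 10⁻³ m/s²

Δg = 2GMr/d³
   = 2 × (6.674 × 10⁻¹¹) × (8.7 × 10²⁵) × (2.4 × 10⁵) / (1.3 × 10⁸)³
   = 1.3 × 10⁻³ m/s²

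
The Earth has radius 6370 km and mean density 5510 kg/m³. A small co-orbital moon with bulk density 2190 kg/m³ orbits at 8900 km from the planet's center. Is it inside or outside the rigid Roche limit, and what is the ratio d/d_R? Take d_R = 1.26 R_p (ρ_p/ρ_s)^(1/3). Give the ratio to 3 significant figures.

inside; d/d_R ≈ 0.815

d_R = 1.26 × (6370 km) × (5510/2190)^(1/3) = 10920 km
d/d_R = (8900) / (10920) = 0.815
Since d/d_R < 1, the body is inside the Roche limit.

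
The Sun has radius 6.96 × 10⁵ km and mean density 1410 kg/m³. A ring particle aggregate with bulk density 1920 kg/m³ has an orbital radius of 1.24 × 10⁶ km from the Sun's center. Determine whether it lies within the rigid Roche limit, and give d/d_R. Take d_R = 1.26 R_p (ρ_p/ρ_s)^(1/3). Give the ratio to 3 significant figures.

outside; d/d_R ≈ 1.57

d_R = 1.26 × (6.96 × 10⁵ km) × (1410/1920)^(1/3) = 7.912 × 10⁵ km
d/d_R = (1.24 × 10⁶) / (7.912 × 10⁵) = 1.57
Since d/d_R > 1, the body is outside the Roche limit.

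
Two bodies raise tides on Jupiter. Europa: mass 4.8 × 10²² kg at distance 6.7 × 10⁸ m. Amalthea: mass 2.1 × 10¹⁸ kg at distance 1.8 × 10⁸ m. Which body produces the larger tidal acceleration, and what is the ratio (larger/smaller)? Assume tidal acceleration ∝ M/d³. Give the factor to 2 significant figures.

Compare M/d³ for the two perturbers:
Europa: (4.8 × 10²²) / (6.7 × 10⁸)³ = 1.596 × 10⁻⁴
Amalthea: (2.1 × 10¹⁸) / (1.8 × 10⁸)³ = 3.601 × 10⁻⁷
Ratio (larger/smaller) = 440

Europa, by a factor of ≈ 440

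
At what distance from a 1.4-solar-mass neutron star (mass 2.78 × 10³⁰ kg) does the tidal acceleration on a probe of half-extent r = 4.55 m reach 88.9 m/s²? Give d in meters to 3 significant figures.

2GMr/d³ = a_tidal  ⇒  d = (2GMr / a_tidal)^(1/3)
d = (2 × 6.674×10⁻¹¹ × (2.78 × 10³⁰) × (4.55) / (88.9))^(1/3)
  = 2.67 × 10⁶ m

2.67 × 10⁶ m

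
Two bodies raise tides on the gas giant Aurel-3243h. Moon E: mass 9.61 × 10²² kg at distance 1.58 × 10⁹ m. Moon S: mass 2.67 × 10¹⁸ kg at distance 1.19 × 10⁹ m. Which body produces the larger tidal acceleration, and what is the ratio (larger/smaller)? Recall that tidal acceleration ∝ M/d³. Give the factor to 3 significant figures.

Moon E, by a factor of ≈ 15400

Tidal stretch scales as M/d³; compute that for each body.
Moon E: (9.61 × 10²²) / (1.58 × 10⁹)³ = 2.436 × 10⁻⁵
Moon S: (2.67 × 10¹⁸) / (1.19 × 10⁹)³ = 1.584 × 10⁻⁹
Ratio (larger/smaller) = 15400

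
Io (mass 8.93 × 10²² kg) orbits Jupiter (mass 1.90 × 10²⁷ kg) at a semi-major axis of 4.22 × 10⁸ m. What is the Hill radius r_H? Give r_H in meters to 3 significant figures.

1.06 × 10⁷ m

r_H ≈ a (m/3M)^(1/3)
    = (4.22 × 10⁸) × (8.93 × 10²² / (3 × 1.90 × 10²⁷))^(1/3)
    = 1.06 × 10⁷ m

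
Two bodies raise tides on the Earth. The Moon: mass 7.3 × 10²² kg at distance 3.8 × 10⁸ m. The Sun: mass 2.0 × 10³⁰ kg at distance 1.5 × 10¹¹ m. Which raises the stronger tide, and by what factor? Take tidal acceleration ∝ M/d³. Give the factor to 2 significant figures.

The Moon, by a factor of ≈ 2.2

Compare M/d³ for the two perturbers:
The Moon: (7.3 × 10²²) / (3.8 × 10⁸)³ = 1.330 × 10⁻³
The Sun: (2.0 × 10³⁰) / (1.5 × 10¹¹)³ = 5.926 × 10⁻⁴
Ratio (larger/smaller) = 2.2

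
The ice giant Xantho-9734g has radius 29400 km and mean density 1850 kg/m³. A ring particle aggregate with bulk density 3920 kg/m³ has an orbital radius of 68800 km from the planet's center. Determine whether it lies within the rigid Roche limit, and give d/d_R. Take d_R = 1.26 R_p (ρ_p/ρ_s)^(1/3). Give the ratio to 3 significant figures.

outside; d/d_R ≈ 2.39

d_R = 1.26 × (29400 km) × (1850/3920)^(1/3) = 28840 km
d/d_R = (68800) / (28840) = 2.39
Since d/d_R > 1, the body is outside the Roche limit.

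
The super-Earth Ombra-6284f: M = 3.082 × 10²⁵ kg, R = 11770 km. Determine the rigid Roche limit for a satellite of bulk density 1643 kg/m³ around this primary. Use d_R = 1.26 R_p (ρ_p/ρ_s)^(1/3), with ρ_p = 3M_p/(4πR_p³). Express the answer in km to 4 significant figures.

ρ_p = 3M_p/(4πR_p³) = 3 × (3.082 × 10²⁵) / (4π × (1.177 × 10⁷ m)³) = 4512 kg/m³
d_R = 1.26 × 11770 km × (4512/1643)^(1/3)
    = 20770 km

20770 km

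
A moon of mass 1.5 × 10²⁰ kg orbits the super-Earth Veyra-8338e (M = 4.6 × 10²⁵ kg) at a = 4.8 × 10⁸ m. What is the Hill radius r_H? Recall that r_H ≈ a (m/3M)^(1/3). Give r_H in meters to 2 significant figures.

r_H ≈ a (m/3M)^(1/3)
    = (4.8 × 10⁸) × (1.5 × 10²⁰ / (3 × 4.6 × 10²⁵))^(1/3)
    = 4.9 × 10⁶ m

4.9 × 10⁶ m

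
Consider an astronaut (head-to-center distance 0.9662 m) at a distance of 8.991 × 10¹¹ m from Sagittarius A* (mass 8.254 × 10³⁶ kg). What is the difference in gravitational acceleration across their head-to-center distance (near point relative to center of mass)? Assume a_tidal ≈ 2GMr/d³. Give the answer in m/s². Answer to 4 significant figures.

1.465 × 10⁻⁹ m/s²

Δg = 2GMr/d³
   = 2 × (6.674 × 10⁻¹¹) × (8.254 × 10³⁶) × (0.9662) / (8.991 × 10¹¹)³
   = 1.465 × 10⁻⁹ m/s²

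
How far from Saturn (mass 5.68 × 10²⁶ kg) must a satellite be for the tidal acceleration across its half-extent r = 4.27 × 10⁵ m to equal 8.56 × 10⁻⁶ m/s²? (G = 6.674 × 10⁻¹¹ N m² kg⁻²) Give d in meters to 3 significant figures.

1.56 × 10⁹ m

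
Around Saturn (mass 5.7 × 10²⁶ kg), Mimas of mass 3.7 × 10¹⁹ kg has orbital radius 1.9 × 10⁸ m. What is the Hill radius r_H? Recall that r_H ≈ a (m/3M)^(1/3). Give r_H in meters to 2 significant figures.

5.3 × 10⁵ m

r_H ≈ a (m/3M)^(1/3)
    = (1.9 × 10⁸) × (3.7 × 10¹⁹ / (3 × 5.7 × 10²⁶))^(1/3)
    = 5.3 × 10⁵ m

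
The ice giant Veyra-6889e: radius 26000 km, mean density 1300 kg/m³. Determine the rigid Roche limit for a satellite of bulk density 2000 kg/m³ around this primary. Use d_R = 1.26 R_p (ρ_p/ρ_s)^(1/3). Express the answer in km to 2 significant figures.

d_R = 1.26 × 26000 km × (1300/2000)^(1/3)
    = 28000 km

28000 km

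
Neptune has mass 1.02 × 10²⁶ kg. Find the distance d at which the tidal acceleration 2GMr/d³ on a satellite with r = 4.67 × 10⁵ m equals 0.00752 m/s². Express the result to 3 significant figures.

9.46 × 10⁷ m

2GMr/d³ = a_tidal  ⇒  d = (2GMr / a_tidal)^(1/3)
d = (2 × 6.674×10⁻¹¹ × (1.02 × 10²⁶) × (4.67 × 10⁵) / (0.00752))^(1/3)
  = 9.46 × 10⁷ m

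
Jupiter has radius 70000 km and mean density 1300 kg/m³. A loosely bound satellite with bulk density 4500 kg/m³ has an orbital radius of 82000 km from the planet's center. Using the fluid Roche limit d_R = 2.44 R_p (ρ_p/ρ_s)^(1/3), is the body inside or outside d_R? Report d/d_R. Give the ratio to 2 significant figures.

inside; d/d_R ≈ 0.73

d_R = 2.44 × (70000 km) × (1300/4500)^(1/3) = 1.129 × 10⁵ km
d/d_R = (82000) / (1.129 × 10⁵) = 0.73
Since d/d_R < 1, the body is inside the Roche limit.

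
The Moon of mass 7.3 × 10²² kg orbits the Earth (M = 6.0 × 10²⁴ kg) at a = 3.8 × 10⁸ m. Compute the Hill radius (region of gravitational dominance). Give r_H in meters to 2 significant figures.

6.1 × 10⁷ m

r_H ≈ a (m/3M)^(1/3)
    = (3.8 × 10⁸) × (7.3 × 10²² / (3 × 6.0 × 10²⁴))^(1/3)
    = 6.1 × 10⁷ m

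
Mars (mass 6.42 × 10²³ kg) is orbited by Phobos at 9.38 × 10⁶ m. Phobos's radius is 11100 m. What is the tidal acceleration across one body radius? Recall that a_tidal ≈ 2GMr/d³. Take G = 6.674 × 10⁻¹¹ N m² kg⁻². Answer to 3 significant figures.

1.15 × 10⁻³ m/s²

Differencing GM/(d−r)² and GM/d² to first order in r/d gives 2GMr/d³.
Δg = 2GMr/d³
   = 2 × (6.674 × 10⁻¹¹) × (6.42 × 10²³) × (11100) / (9.38 × 10⁶)³
   = 1.15 × 10⁻³ m/s²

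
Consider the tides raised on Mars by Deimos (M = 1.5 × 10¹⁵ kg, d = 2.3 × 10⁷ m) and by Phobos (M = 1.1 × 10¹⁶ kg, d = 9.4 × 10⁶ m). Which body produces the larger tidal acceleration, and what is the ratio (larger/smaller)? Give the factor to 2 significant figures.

Tidal stretch scales as M/d³; compute that for each body.
Deimos: (1.5 × 10¹⁵) / (2.3 × 10⁷)³ = 1.233 × 10⁻⁷
Phobos: (1.1 × 10¹⁶) / (9.4 × 10⁶)³ = 1.324 × 10⁻⁵
Ratio (larger/smaller) = 110

Phobos, by a factor of ≈ 110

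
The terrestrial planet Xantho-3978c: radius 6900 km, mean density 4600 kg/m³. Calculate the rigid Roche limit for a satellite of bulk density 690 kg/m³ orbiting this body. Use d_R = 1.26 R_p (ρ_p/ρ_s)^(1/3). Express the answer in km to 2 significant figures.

16000 km

d_R = 1.26 × 6900 km × (4600/690)^(1/3)
    = 16000 km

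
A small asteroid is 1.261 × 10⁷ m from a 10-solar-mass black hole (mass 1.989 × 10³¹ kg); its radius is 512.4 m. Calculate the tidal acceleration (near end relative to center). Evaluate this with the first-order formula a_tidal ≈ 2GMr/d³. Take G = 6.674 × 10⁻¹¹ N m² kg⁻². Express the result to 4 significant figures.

6.784 × 10² m/s²

Since r ≪ d, expand the inverse-square field across one radius to get the leading 2GMr/d³ term.
a_tidal = 2GMr/d³
        = 2 × (6.674 × 10⁻¹¹) × (1.989 × 10³¹) × (512.4) / (1.261 × 10⁷)³
        = 6.784 × 10² m/s²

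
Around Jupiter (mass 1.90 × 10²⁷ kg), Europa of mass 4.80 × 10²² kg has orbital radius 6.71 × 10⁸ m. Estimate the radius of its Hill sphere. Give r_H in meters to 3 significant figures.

1.37 × 10⁷ m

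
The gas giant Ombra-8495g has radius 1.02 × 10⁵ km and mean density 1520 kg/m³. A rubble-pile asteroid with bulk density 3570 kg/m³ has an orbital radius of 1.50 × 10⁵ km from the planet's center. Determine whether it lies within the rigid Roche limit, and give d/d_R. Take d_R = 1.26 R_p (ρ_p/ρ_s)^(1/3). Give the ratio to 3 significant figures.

outside; d/d_R ≈ 1.55

d_R = 1.26 × (1.02 × 10⁵ km) × (1520/3570)^(1/3) = 96690 km
d/d_R = (1.50 × 10⁵) / (96690) = 1.55
Since d/d_R > 1, the body is outside the Roche limit.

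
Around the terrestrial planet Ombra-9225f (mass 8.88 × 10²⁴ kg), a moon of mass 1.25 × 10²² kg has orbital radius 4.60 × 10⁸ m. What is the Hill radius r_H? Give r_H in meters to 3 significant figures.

3.57 × 10⁷ m

r_H ≈ a (m/3M)^(1/3)
    = (4.60 × 10⁸) × (1.25 × 10²² / (3 × 8.88 × 10²⁴))^(1/3)
    = 3.57 × 10⁷ m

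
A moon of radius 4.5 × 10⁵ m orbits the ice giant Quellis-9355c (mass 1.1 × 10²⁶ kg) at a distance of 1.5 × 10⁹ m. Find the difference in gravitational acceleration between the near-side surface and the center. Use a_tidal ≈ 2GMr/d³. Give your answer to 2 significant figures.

Δg = 2GMr/d³
   = 2 × (6.674 × 10⁻¹¹) × (1.1 × 10²⁶) × (4.5 × 10⁵) / (1.5 × 10⁹)³
   = 2.0 × 10⁻⁶ m/s²

2.0 × 10⁻⁶ m/s²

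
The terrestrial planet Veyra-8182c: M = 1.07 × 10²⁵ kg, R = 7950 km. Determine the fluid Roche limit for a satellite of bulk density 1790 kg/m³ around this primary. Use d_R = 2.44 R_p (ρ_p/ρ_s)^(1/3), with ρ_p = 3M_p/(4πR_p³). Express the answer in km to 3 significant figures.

ρ_p = 3M_p/(4πR_p³) = 3 × (1.07 × 10²⁵) / (4π × (7.95 × 10⁶ m)³) = 5080 kg/m³
d_R = 2.44 × 7950 km × (5080/1790)^(1/3)
    = 27500 km

27500 km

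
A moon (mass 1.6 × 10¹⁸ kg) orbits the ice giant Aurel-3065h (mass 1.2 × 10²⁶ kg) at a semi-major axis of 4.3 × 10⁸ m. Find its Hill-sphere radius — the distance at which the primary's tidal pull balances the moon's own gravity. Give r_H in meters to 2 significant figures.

r_H ≈ a (m/3M)^(1/3)
    = (4.3 × 10⁸) × (1.6 × 10¹⁸ / (3 × 1.2 × 10²⁶))^(1/3)
    = 7.1 × 10⁵ m

7.1 × 10⁵ m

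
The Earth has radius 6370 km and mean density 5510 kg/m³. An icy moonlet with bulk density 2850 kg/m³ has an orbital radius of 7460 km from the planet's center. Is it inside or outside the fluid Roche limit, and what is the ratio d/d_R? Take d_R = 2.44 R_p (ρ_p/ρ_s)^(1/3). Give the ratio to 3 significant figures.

d_R = 2.44 × (6370 km) × (5510/2850)^(1/3) = 19360 km
d/d_R = (7460) / (19360) = 0.385
Since d/d_R < 1, the body is inside the Roche limit.

inside; d/d_R ≈ 0.385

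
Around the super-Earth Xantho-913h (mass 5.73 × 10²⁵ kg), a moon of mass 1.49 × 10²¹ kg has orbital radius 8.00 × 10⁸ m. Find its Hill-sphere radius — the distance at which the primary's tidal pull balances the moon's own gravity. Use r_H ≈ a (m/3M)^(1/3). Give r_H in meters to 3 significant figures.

r_H ≈ a (m/3M)^(1/3)
    = (8.00 × 10⁸) × (1.49 × 10²¹ / (3 × 5.73 × 10²⁵))^(1/3)
    = 1.64 × 10⁷ m

1.64 × 10⁷ m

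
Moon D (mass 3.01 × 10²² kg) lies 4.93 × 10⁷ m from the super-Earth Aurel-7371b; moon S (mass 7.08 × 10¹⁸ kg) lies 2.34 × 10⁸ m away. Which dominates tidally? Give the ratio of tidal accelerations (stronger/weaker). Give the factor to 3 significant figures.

Moon D, by a factor of ≈ 4.55 × 10⁵

The tide-raising term goes as M/d³ (the gradient of a 1/d² field).
Moon D: (3.01 × 10²²) / (4.93 × 10⁷)³ = 2.512 × 10⁻¹
Moon S: (7.08 × 10¹⁸) / (2.34 × 10⁸)³ = 5.526 × 10⁻⁷
Ratio (larger/smaller) = 4.55 × 10⁵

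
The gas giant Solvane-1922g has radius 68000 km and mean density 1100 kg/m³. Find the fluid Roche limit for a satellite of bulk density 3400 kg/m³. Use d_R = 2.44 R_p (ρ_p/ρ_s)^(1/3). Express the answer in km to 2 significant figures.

d_R = 2.44 × 68000 km × (1100/3400)^(1/3)
    = 1.1 × 10⁵ km

1.1 × 10⁵ km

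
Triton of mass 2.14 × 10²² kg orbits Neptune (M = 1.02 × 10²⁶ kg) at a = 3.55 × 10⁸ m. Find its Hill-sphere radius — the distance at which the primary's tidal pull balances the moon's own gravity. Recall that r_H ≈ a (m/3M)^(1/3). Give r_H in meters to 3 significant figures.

r_H ≈ a (m/3M)^(1/3)
    = (3.55 × 10⁸) × (2.14 × 10²² / (3 × 1.02 × 10²⁶))^(1/3)
    = 1.46 × 10⁷ m

1.46 × 10⁷ m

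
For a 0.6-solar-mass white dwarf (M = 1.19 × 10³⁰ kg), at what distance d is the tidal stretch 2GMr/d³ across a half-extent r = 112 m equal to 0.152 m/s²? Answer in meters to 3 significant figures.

2GMr/d³ = a_tidal  ⇒  d = (2GMr / a_tidal)^(1/3)
d = (2 × 6.674×10⁻¹¹ × (1.19 × 10³⁰) × (112) / (0.152))^(1/3)
  = 4.89 × 10⁷ m

4.89 × 10⁷ m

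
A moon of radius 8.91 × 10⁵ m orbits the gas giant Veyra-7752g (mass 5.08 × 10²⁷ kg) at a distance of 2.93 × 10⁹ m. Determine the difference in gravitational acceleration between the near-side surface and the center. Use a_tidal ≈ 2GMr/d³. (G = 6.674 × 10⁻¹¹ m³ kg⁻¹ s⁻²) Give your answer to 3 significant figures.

2.40 × 10⁻⁵ m/s²

Since r ≪ d, expand the inverse-square field across one radius to get the leading 2GMr/d³ term.
Δg = 2GMr/d³
   = 2 × (6.674 × 10⁻¹¹) × (5.08 × 10²⁷) × (8.91 × 10⁵) / (2.93 × 10⁹)³
   = 2.40 × 10⁻⁵ m/s²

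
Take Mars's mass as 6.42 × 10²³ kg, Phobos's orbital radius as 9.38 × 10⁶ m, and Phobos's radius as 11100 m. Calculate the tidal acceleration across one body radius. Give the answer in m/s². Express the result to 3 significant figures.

1.15 × 10⁻³ m/s²

Since r ≪ d, expand the inverse-square field across one radius to get the leading 2GMr/d³ term.
Δa = 2GMr/d³
   = 2 × (6.674 × 10⁻¹¹) × (6.42 × 10²³) × (11100) / (9.38 × 10⁶)³
   = 1.15 × 10⁻³ m/s²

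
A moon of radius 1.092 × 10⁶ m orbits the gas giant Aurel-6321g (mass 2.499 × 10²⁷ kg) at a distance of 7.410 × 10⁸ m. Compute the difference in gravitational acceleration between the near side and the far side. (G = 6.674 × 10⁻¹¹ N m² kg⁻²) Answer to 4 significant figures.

1.791 × 10⁻³ m/s²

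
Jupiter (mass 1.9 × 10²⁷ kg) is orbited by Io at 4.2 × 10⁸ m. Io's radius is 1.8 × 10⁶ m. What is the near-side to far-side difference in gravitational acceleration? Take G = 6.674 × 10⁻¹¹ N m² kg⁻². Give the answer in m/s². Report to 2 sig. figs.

Near-to-far spans 2r, so the tidal difference is twice the near-to-center value: 4GMr/d³.
Δa = 4GMr/d³
   = 4 × (6.674 × 10⁻¹¹) × (1.9 × 10²⁷) × (1.8 × 10⁶) / (4.2 × 10⁸)³
   = 1.2 × 10⁻² m/s²

1.2 × 10⁻² m/s²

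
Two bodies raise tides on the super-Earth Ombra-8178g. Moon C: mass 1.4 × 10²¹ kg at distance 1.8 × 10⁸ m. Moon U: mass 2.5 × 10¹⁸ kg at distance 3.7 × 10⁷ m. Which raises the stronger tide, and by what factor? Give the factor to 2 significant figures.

The tide-raising term goes as M/d³ (the gradient of a 1/d² field).
Moon C: (1.4 × 10²¹) / (1.8 × 10⁸)³ = 2.401 × 10⁻⁴
Moon U: (2.5 × 10¹⁸) / (3.7 × 10⁷)³ = 4.936 × 10⁻⁵
Ratio (larger/smaller) = 4.9

Moon C, by a factor of ≈ 4.9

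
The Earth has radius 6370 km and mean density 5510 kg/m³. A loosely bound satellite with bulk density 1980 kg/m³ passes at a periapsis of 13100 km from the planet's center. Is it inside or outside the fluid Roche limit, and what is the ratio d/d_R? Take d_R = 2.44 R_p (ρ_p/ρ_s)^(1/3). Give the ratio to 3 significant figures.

d_R = 2.44 × (6370 km) × (5510/1980)^(1/3) = 21860 km
d/d_R = (13100) / (21860) = 0.599
Since d/d_R < 1, the body is inside the Roche limit.

inside; d/d_R ≈ 0.599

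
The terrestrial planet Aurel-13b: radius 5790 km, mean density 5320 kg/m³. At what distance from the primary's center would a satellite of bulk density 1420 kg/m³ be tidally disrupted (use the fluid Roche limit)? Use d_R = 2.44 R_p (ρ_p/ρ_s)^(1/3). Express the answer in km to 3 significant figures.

d_R = 2.44 × 5790 km × (5320/1420)^(1/3)
    = 21900 km

21900 km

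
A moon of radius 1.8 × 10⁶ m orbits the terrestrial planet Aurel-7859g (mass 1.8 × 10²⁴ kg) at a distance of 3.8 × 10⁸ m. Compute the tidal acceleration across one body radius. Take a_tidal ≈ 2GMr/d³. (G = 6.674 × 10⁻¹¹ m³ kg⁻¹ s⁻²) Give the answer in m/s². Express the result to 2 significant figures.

7.9 × 10⁻⁶ m/s²

Δa = 2GMr/d³
   = 2 × (6.674 × 10⁻¹¹) × (1.8 × 10²⁴) × (1.8 × 10⁶) / (3.8 × 10⁸)³
   = 7.9 × 10⁻⁶ m/s²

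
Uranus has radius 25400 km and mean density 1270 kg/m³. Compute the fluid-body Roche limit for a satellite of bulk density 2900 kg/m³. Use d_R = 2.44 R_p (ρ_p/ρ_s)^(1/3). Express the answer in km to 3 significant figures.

d_R = 2.44 × 25400 km × (1270/2900)^(1/3)
    = 47100 km

47100 km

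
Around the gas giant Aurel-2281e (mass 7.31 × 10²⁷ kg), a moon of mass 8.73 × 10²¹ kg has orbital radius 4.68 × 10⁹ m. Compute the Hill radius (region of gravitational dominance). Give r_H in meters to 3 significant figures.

3.44 × 10⁷ m

r_H ≈ a (m/3M)^(1/3)
    = (4.68 × 10⁹) × (8.73 × 10²¹ / (3 × 7.31 × 10²⁷))^(1/3)
    = 3.44 × 10⁷ m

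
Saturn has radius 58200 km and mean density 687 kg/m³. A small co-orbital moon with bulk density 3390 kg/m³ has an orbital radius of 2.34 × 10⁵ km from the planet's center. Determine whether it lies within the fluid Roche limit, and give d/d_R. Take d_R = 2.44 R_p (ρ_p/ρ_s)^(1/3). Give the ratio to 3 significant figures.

outside; d/d_R ≈ 2.81

d_R = 2.44 × (58200 km) × (687/3390)^(1/3) = 83410 km
d/d_R = (2.34 × 10⁵) / (83410) = 2.81
Since d/d_R > 1, the body is outside the Roche limit.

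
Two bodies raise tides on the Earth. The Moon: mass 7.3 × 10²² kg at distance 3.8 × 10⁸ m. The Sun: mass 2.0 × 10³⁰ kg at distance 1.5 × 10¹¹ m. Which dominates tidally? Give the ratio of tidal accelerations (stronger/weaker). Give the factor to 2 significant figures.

The Moon, by a factor of ≈ 2.2

The tide-raising term goes as M/d³ (the gradient of a 1/d² field).
The Moon: (7.3 × 10²²) / (3.8 × 10⁸)³ = 1.330 × 10⁻³
The Sun: (2.0 × 10³⁰) / (1.5 × 10¹¹)³ = 5.926 × 10⁻⁴
Ratio (larger/smaller) = 2.2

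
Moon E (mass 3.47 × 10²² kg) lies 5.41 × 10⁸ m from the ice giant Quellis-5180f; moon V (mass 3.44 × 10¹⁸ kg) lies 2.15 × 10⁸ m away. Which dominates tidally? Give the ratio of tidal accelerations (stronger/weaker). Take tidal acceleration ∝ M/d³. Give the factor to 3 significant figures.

Moon E, by a factor of ≈ 633

The tide-raising term goes as M/d³ (the gradient of a 1/d² field).
Moon E: (3.47 × 10²²) / (5.41 × 10⁸)³ = 2.191 × 10⁻⁴
Moon V: (3.44 × 10¹⁸) / (2.15 × 10⁸)³ = 3.461 × 10⁻⁷
Ratio (larger/smaller) = 633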